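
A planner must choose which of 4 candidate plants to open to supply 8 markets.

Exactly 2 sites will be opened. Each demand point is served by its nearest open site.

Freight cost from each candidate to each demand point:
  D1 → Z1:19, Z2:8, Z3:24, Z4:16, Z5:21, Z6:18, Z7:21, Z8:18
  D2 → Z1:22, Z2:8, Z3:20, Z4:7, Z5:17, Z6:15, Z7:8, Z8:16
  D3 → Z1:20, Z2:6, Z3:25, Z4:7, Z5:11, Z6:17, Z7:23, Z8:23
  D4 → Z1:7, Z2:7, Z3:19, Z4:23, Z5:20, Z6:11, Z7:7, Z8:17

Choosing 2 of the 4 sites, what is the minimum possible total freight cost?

85

Open {D3, D4}.
  Z1→D4 7, Z2→D3 6, Z3→D4 19, Z4→D3 7, Z5→D3 11, Z6→D4 11, Z7→D4 7, Z8→D4 17  ⇒ total 85.
Compare {D2, D4}: total 91.
Compare {D2, D3}: total 103.
No size-2 selection does better; minimum is 85.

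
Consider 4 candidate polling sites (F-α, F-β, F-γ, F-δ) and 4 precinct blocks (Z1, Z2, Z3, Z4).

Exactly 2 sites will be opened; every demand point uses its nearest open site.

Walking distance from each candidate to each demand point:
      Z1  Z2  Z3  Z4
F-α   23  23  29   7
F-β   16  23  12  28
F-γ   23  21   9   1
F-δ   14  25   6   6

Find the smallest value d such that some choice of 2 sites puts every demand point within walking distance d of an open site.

Open {F-β, F-γ}.
  Farthest demand point is Z2 at walking distance 21 (to F-γ); all others are ≤ 21.
With {F-γ, F-δ} the worst case is 21.
With {F-α, F-β} the worst case is 23.
No size-2 selection achieves below 21.

21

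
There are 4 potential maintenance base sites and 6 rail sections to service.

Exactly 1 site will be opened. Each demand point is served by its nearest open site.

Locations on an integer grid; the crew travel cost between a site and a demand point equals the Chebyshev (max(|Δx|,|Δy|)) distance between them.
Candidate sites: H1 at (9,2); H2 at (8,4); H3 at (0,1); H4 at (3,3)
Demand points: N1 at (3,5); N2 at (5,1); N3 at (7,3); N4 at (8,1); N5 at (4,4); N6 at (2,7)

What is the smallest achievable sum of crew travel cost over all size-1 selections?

Open {H4}.
  N1→H4 2, N2→H4 2, N3→H4 4, N4→H4 5, N5→H4 1, N6→H4 4  ⇒ total 18.
Compare {H2}: total 22.
Compare {H1}: total 25.
No size-1 selection does better; minimum is 18.

18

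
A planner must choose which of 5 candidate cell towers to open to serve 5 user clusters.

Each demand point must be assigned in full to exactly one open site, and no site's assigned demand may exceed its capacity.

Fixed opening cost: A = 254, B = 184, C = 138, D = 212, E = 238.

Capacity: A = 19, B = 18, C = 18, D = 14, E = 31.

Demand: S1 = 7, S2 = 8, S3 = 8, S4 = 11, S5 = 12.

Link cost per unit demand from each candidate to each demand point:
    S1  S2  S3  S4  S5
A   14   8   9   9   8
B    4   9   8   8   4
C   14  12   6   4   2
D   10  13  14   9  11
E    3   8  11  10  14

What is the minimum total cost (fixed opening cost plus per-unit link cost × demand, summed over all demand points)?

Open {C, E}; cheapest assignment that respects the capacities:
  C (cap 18, load 16): S2, S3 — cost 8×12 + 8×6 = 144
  E (cap 31, load 30): S1, S4, S5 — cost 7×3 + 11×10 + 12×14 = 299
  Shipping 443, fixed 376 → total 819.
  Any other capacity-feasible assignment to {C, E} ships for at least 443.
Compare {B, C, E}: its best feasible assignment gives total 825.
Compare {A, B, C}: its best feasible assignment gives total 852.
Every other set of open sites that can feasibly serve all demand totals ≥ 825 even under its best assignment. Minimum: 819.

819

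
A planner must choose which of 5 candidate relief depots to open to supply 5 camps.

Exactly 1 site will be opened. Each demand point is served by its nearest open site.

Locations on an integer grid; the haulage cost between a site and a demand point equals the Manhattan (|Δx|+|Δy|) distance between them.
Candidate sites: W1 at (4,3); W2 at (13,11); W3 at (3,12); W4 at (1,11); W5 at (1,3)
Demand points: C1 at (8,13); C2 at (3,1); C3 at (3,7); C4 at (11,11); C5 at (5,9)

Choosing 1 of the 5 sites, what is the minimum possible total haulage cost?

36

Open {W3}.
  C1→W3 6, C2→W3 11, C3→W3 5, C4→W3 9, C5→W3 5  ⇒ total 36.
Compare {W4}: total 43.
Compare {W1}: total 44.
No size-1 selection does better; minimum is 36.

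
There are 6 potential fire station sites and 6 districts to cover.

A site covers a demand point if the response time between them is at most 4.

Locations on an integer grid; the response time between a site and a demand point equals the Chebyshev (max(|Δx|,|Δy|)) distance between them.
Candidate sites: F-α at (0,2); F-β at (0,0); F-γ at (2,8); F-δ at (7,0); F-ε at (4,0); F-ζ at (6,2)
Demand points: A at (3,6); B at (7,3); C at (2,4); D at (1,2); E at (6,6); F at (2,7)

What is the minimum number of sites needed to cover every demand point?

Coverage sets (demand points within 4 of each site):
  F-α: {A, C, D}
  F-β: {C, D}
  F-γ: {A, C, E, F}
  F-δ: {B}
  F-ε: {B, C, D}
  F-ζ: {A, B, C, E}
No single site covers all 6 demand points.
But {F-γ, F-ε} covers everything, so the minimum is 2.

2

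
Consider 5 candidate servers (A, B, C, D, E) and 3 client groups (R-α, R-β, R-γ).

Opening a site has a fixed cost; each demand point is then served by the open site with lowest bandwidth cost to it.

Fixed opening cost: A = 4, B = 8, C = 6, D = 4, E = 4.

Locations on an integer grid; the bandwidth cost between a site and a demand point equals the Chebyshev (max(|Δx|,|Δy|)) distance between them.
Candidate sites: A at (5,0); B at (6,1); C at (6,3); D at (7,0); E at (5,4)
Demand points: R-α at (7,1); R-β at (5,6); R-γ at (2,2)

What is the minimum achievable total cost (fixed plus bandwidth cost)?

Open {E}: assign each demand point to its cheapest open site.
  R-α→E 3, R-β→E 2, R-γ→E 3
  bandwidth cost 8, fixed 4 → total 12.
Compare {D, E}: bandwidth cost 6 + fixed 8 = 14.
Compare {A}: bandwidth cost 11 + fixed 4 = 15.
Compare {C}: bandwidth cost 9 + fixed 6 = 15.
All other subsets cost ≥ 14. Minimum total cost: 12.

12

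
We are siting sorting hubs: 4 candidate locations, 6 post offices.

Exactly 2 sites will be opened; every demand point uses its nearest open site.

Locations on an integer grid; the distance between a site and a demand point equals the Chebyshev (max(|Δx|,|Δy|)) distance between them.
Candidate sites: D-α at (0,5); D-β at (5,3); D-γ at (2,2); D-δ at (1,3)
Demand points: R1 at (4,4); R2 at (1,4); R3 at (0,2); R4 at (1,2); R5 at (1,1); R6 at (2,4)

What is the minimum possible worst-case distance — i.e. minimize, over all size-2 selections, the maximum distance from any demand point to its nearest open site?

Open {D-α, D-γ}.
  Farthest demand point is R1 at distance 2 (to D-γ); all others are ≤ 2.
With {D-β, D-γ} the worst case is 2.
With {D-β, D-δ} the worst case is 2.
No size-2 selection achieves below 2.

2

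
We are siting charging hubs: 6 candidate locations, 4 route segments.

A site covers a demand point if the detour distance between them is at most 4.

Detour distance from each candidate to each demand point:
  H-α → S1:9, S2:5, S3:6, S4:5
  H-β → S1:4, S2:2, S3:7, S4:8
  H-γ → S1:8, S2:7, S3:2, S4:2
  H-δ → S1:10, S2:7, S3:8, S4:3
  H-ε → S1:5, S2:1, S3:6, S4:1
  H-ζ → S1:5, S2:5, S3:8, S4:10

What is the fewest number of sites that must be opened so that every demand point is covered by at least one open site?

Coverage sets (demand points within 4 of each site):
  H-α: {}
  H-β: {S1, S2}
  H-γ: {S3, S4}
  H-δ: {S4}
  H-ε: {S2, S4}
  H-ζ: {}
No single site covers all 4 demand points.
But {H-β, H-γ} covers everything, so the minimum is 2.

2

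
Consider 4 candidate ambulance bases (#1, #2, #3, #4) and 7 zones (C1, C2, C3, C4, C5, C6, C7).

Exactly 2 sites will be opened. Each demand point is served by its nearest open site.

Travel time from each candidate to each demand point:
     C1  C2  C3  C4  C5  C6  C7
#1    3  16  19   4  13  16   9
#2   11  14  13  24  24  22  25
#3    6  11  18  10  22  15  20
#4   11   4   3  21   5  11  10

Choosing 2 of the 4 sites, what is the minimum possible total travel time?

39

Open {#1, #4}.
  C1→#1 3, C2→#4 4, C3→#4 3, C4→#1 4, C5→#4 5, C6→#4 11, C7→#1 9  ⇒ total 39.
Compare {#3, #4}: total 49.
Compare {#2, #4}: total 65.
No size-2 selection does better; minimum is 39.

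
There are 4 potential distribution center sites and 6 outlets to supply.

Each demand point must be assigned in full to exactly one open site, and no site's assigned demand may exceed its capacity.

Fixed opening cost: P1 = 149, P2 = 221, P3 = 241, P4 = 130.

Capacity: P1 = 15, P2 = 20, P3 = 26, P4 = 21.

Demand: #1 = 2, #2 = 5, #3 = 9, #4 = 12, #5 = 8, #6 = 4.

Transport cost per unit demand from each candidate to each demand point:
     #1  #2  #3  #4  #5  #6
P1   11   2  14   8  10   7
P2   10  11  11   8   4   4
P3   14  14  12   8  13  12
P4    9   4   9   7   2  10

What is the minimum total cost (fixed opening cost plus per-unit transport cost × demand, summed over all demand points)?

Open {P2, P4}; cheapest assignment that respects the capacities:
  P2 (cap 20, load 20): #4, #5 — cost 12×8 + 8×4 = 128
  P4 (cap 21, load 20): #1, #2, #3, #6 — cost 2×9 + 5×4 + 9×9 + 4×10 = 159
  Shipping 287, fixed 351 → total 638.
  Any other capacity-feasible assignment to {P2, P4} ships for at least 287.
Compare {P3, P4}: its best feasible assignment gives total 669.
Compare {P1, P2, P4}: its best feasible assignment gives total 737.
Every other set of open sites that can feasibly serve all demand totals ≥ 669 even under its best assignment. Minimum: 638.

638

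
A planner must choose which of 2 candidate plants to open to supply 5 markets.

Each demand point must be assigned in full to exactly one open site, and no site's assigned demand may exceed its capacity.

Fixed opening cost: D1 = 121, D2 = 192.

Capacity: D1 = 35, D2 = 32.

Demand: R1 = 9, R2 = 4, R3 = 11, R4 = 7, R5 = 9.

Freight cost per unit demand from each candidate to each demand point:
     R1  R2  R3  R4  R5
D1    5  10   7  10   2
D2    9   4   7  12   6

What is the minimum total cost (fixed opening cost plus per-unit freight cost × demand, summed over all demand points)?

Open {D1, D2}; cheapest assignment that respects the capacities:
  D1 (cap 35, load 25): R1, R4, R5 — cost 9×5 + 7×10 + 9×2 = 133
  D2 (cap 32, load 15): R2, R3 — cost 4×4 + 11×7 = 93
  Shipping 226, fixed 313 → total 539.
  Any other capacity-feasible assignment to {D1, D2} ships for at least 226.
Total demand is 40 and no other set of sites has combined capacity ≥ 40, so {D1, D2} is the only feasible choice of open sites. Minimum: 539.

539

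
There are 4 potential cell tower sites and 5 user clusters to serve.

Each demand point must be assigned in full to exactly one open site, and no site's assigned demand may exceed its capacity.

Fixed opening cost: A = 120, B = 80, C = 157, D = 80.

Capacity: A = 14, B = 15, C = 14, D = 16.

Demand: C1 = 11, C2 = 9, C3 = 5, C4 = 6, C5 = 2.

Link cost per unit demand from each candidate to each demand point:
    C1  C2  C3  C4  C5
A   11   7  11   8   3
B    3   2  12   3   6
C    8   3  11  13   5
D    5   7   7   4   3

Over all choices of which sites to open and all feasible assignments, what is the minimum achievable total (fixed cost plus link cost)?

Open {A, B, D}; cheapest assignment that respects the capacities:
  A (cap 14, load 2): C5 — cost 2×3 = 6
  B (cap 15, load 15): C2, C4 — cost 9×2 + 6×3 = 36
  D (cap 16, load 16): C1, C3 — cost 11×5 + 5×7 = 90
  Shipping 132, fixed 280 → total 412.
  Any other capacity-feasible assignment to {A, B, D} ships for at least 132.
Compare {B, C, D}: its best feasible assignment gives total 442.
Compare {A, B, C}: its best feasible assignment gives total 526.
Every other set of open sites that can feasibly serve all demand totals ≥ 442 even under its best assignment. Minimum: 412.

412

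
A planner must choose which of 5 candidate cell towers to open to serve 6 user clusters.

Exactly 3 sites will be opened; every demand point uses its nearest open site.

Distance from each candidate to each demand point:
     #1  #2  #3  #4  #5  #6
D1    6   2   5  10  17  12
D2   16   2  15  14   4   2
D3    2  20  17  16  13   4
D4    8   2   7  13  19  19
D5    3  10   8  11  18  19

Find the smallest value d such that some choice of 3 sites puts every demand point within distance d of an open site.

10

Open {D1, D2, D3}.
  Farthest demand point is #4 at distance 10 (to D1); all others are ≤ 10.
With {D1, D2, D4} the worst case is 10.
With {D1, D2, D5} the worst case is 10.
No size-3 selection achieves below 10.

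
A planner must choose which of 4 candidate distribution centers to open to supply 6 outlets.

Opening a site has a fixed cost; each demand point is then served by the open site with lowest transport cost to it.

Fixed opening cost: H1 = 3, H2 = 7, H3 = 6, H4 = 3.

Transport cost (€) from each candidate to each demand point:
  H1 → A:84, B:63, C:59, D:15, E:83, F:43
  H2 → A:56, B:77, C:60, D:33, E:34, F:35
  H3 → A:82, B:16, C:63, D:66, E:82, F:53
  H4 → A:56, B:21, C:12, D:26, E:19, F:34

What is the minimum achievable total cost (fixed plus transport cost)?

163

Open {H1, H4}: assign each demand point to its cheapest open site.
  A→H4 56, B→H4 21, C→H4 12, D→H1 15, E→H4 19, F→H4 34
  transport cost 157, fixed 6 → total 163.
Compare {H1, H3, H4}: transport cost 152 + fixed 12 = 164.
Compare {H1, H2, H4}: transport cost 157 + fixed 13 = 170.
Compare {H4}: transport cost 168 + fixed 3 = 171.
All other subsets cost ≥ 164. Minimum total cost: 163.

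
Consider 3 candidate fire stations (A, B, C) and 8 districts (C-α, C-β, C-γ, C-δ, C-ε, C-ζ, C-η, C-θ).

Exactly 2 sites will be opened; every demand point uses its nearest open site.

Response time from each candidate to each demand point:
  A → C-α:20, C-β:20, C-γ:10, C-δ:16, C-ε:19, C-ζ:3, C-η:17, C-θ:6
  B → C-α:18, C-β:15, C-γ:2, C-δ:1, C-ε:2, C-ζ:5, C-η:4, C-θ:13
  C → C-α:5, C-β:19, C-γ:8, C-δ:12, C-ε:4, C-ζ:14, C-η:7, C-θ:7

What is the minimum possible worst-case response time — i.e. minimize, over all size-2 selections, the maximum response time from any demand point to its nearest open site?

Open {B, C}.
  Farthest demand point is C-β at response time 15 (to B); all others are ≤ 15.
With {A, B} the worst case is 18.
With {A, C} the worst case is 19.
No size-2 selection achieves below 15.

15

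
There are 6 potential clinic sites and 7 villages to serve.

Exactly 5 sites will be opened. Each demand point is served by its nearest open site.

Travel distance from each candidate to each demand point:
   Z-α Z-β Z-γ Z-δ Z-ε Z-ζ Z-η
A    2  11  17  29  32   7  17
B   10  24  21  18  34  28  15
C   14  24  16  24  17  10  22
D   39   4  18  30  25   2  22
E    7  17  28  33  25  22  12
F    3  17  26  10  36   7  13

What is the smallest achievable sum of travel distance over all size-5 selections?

63

Open {A, C, D, E, F}.
  Z-α→A 2, Z-β→D 4, Z-γ→C 16, Z-δ→F 10, Z-ε→C 17, Z-ζ→D 2, Z-η→E 12  ⇒ total 63.
Compare {A, B, C, D, F}: total 64.
Compare {B, C, D, E, F}: total 64.
No size-5 selection does better; minimum is 63.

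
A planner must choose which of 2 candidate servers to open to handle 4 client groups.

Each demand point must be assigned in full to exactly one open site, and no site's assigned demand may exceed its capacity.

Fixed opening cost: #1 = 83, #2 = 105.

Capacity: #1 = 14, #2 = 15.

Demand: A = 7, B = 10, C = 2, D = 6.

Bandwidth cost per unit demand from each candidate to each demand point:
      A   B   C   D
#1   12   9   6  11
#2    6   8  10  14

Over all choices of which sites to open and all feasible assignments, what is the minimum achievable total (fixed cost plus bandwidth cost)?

416

Open {#1, #2}; cheapest assignment that respects the capacities:
  #1 (cap 14, load 12): B, C — cost 10×9 + 2×6 = 102
  #2 (cap 15, load 13): A, D — cost 7×6 + 6×14 = 126
  Shipping 228, fixed 188 → total 416.
  Any other capacity-feasible assignment to {#1, #2} ships for at least 228.
Total demand is 25 and no other set of sites has combined capacity ≥ 25, so {#1, #2} is the only feasible choice of open sites. Minimum: 416.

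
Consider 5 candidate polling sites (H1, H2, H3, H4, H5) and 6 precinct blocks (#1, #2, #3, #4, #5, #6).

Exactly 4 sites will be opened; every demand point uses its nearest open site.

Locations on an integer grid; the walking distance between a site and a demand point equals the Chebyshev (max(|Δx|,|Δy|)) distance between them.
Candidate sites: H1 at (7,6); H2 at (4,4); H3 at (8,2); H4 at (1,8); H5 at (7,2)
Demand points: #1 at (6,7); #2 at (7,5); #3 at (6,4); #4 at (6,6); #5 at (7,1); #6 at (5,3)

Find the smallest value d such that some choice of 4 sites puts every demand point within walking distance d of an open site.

2

Open {H1, H2, H3, H4}.
  Farthest demand point is #3 at walking distance 2 (to H1); all others are ≤ 2.
With {H1, H2, H3, H5} the worst case is 2.
With {H1, H2, H4, H5} the worst case is 2.
No size-4 selection achieves below 2.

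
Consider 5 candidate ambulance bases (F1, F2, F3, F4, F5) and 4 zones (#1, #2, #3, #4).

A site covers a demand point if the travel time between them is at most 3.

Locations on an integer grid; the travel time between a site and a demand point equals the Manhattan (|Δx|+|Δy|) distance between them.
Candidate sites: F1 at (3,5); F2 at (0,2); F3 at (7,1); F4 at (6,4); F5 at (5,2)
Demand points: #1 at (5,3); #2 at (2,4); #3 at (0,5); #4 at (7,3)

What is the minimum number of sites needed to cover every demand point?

2

Coverage sets (demand points within 3 of each site):
  F1: {#2, #3}
  F2: {#3}
  F3: {#4}
  F4: {#1, #4}
  F5: {#1, #4}
No single site covers all 4 demand points.
But {F1, F4} covers everything, so the minimum is 2.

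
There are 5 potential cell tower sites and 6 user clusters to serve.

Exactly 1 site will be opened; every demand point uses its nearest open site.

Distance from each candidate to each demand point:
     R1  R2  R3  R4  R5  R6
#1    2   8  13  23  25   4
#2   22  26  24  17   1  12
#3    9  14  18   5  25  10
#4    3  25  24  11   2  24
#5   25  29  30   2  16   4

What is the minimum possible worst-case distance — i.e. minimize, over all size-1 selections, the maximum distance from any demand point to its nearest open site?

25

Open {#1}.
  Farthest demand point is R5 at distance 25 (to #1); all others are ≤ 25.
With {#3} the worst case is 25.
With {#4} the worst case is 25.
No size-1 selection achieves below 25.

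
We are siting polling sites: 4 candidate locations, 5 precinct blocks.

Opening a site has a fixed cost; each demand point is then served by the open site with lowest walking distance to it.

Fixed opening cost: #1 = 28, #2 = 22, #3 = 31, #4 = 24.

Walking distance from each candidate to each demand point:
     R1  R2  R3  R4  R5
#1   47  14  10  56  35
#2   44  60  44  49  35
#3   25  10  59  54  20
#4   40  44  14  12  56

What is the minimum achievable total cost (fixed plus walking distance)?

Open {#3, #4}: assign each demand point to its cheapest open site.
  R1→#3 25, R2→#3 10, R3→#4 14, R4→#4 12, R5→#3 20
  walking distance 81, fixed 55 → total 136.
Compare {#2, #3, #4}: walking distance 81 + fixed 77 = 158.
Compare {#1, #3, #4}: walking distance 77 + fixed 83 = 160.
Compare {#1, #4}: walking distance 111 + fixed 52 = 163.
All other subsets cost ≥ 158. Minimum total cost: 136.

136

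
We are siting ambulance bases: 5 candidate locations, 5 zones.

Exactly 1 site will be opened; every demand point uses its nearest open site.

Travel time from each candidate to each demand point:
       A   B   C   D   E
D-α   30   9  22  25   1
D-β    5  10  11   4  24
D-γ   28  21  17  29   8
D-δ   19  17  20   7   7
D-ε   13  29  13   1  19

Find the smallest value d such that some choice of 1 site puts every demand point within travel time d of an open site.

Open {D-δ}.
  Farthest demand point is C at travel time 20 (to D-δ); all others are ≤ 20.
With {D-β} the worst case is 24.
With {D-γ} the worst case is 29.
No size-1 selection achieves below 20.

20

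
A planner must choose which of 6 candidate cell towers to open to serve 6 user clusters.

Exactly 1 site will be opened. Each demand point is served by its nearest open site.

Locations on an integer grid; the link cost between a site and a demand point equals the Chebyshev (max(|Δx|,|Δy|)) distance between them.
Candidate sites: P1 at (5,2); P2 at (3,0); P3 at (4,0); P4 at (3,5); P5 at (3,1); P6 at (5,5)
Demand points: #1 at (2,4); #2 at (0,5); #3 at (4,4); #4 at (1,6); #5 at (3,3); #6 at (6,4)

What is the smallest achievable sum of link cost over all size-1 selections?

12

Open {P4}.
  #1→P4 1, #2→P4 3, #3→P4 1, #4→P4 2, #5→P4 2, #6→P4 3  ⇒ total 12.
Compare {P6}: total 16.
Compare {P1}: total 18.
No size-1 selection does better; minimum is 12.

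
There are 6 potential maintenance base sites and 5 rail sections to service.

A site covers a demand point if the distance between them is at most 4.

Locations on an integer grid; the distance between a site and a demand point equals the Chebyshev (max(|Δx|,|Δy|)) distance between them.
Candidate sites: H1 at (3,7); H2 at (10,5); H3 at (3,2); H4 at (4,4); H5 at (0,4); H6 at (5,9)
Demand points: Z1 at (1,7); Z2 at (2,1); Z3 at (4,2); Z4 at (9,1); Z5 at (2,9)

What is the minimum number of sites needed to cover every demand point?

3

Coverage sets (demand points within 4 of each site):
  H1: {Z1, Z5}
  H2: {Z4}
  H3: {Z2, Z3}
  H4: {Z1, Z2, Z3}
  H5: {Z1, Z2, Z3}
  H6: {Z1, Z5}
No 2 sites suffice: every size-2 union leaves at least one demand point uncovered.
But {H1, H2, H3} covers everything, so the minimum is 3.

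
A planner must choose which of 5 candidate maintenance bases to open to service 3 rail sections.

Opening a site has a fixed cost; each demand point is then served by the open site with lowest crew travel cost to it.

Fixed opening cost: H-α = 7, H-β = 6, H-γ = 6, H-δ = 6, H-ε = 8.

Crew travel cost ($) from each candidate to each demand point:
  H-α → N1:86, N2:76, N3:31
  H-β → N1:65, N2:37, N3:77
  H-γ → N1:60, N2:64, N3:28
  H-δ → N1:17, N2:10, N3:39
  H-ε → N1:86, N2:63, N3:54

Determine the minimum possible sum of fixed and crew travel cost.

67

Open {H-γ, H-δ}: assign each demand point to its cheapest open site.
  N1→H-δ 17, N2→H-δ 10, N3→H-γ 28
  crew travel cost 55, fixed 12 → total 67.
Compare {H-α, H-δ}: crew travel cost 58 + fixed 13 = 71.
Compare {H-δ}: crew travel cost 66 + fixed 6 = 72.
Compare {H-β, H-γ, H-δ}: crew travel cost 55 + fixed 18 = 73.
All other subsets cost ≥ 71. Minimum total cost: 67.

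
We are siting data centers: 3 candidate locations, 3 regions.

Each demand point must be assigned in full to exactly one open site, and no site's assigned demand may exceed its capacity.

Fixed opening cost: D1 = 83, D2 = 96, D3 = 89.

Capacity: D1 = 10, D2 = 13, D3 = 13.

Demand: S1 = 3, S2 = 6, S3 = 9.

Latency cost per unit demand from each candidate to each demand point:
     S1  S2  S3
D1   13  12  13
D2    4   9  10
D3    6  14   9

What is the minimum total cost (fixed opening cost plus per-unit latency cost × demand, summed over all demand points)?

332

Open {D2, D3}; cheapest assignment that respects the capacities:
  D2 (cap 13, load 9): S1, S2 — cost 3×4 + 6×9 = 66
  D3 (cap 13, load 9): S3 — cost 9×9 = 81
  Shipping 147, fixed 185 → total 332.
  Any other capacity-feasible assignment to {D2, D3} ships for at least 147.
Compare {D1, D3}: its best feasible assignment gives total 343.
Compare {D1, D2}: its best feasible assignment gives total 353.
Every other set of open sites that can feasibly serve all demand totals ≥ 343 even under its best assignment. Minimum: 332.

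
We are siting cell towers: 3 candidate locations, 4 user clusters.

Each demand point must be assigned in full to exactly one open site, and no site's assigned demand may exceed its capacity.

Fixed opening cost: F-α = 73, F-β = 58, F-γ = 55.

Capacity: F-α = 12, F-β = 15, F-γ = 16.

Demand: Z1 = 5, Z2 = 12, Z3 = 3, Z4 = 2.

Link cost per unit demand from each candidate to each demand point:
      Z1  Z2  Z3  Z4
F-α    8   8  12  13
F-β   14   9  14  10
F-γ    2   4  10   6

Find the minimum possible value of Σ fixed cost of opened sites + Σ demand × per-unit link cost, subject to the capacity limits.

264

Open {F-α, F-γ}; cheapest assignment that respects the capacities:
  F-α (cap 12, load 8): Z1, Z3 — cost 5×8 + 3×12 = 76
  F-γ (cap 16, load 14): Z2, Z4 — cost 12×4 + 2×6 = 60
  Shipping 136, fixed 128 → total 264.
  Any other capacity-feasible assignment to {F-α, F-γ} ships for at least 136.
Compare {F-β, F-γ}: its best feasible assignment gives total 273.
Compare {F-α, F-β, F-γ}: its best feasible assignment gives total 322.
Every other set of open sites that can feasibly serve all demand totals ≥ 273 even under its best assignment. Minimum: 264.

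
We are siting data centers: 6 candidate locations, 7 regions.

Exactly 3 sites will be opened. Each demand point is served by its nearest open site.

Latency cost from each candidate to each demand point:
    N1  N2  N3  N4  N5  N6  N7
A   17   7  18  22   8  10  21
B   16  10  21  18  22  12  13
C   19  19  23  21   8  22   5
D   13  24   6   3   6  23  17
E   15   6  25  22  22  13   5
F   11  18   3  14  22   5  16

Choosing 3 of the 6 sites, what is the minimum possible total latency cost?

Open {D, E, F}.
  N1→F 11, N2→E 6, N3→F 3, N4→D 3, N5→D 6, N6→F 5, N7→E 5  ⇒ total 39.
Compare {A, D, E}: total 49.
Compare {A, C, D}: total 50.
No size-3 selection does better; minimum is 39.

39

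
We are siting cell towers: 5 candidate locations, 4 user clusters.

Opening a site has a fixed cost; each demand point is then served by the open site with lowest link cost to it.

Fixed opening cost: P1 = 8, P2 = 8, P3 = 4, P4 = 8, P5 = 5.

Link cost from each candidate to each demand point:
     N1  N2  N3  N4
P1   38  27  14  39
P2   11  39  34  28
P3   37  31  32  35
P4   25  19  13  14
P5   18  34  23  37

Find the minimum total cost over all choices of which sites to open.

73

Open {P2, P4}: assign each demand point to its cheapest open site.
  N1→P2 11, N2→P4 19, N3→P4 13, N4→P4 14
  link cost 57, fixed 16 → total 73.
Compare {P4, P5}: link cost 64 + fixed 13 = 77.
Compare {P2, P3, P4}: link cost 57 + fixed 20 = 77.
Compare {P2, P4, P5}: link cost 57 + fixed 21 = 78.
All other subsets cost ≥ 77. Minimum total cost: 73.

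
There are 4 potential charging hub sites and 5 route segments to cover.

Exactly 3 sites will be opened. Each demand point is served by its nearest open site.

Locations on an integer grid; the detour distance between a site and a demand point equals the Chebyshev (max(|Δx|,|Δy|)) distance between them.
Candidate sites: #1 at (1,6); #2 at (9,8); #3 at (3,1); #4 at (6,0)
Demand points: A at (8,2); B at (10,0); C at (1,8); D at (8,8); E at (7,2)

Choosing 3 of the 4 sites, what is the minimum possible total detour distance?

11

Open {#1, #2, #4}.
  A→#4 2, B→#4 4, C→#1 2, D→#2 1, E→#4 2  ⇒ total 11.
Compare {#2, #3, #4}: total 16.
Compare {#1, #3, #4}: total 17.
No size-3 selection does better; minimum is 11.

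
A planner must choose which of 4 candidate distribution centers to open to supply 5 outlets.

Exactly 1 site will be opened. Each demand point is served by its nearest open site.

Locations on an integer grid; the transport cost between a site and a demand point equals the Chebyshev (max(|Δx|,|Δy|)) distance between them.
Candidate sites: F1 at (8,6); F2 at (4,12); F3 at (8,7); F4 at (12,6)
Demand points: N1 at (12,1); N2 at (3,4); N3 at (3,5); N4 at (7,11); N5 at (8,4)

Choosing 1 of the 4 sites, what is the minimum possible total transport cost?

Open {F1}.
  N1→F1 5, N2→F1 5, N3→F1 5, N4→F1 5, N5→F1 2  ⇒ total 22.
Compare {F3}: total 23.
Compare {F4}: total 32.
No size-1 selection does better; minimum is 22.

22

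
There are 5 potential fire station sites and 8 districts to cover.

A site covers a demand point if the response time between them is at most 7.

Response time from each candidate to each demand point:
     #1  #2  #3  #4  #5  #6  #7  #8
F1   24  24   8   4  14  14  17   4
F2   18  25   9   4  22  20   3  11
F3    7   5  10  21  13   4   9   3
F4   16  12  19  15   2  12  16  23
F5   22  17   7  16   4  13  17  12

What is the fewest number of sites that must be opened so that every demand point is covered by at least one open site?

3

Coverage sets (demand points within 7 of each site):
  F1: {#4, #8}
  F2: {#4, #7}
  F3: {#1, #2, #6, #8}
  F4: {#5}
  F5: {#3, #5}
No 2 sites suffice: every size-2 union leaves at least one demand point uncovered.
But {F2, F3, F5} covers everything, so the minimum is 3.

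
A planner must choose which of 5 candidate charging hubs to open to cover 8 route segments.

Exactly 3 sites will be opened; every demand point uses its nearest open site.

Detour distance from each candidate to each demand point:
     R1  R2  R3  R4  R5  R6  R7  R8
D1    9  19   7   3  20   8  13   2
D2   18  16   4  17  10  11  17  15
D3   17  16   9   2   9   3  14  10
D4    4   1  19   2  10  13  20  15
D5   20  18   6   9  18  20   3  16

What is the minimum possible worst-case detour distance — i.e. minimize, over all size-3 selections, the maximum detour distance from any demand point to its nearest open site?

10

Open {D1, D4, D5}.
  Farthest demand point is R5 at detour distance 10 (to D4); all others are ≤ 10.
With {D3, D4, D5} the worst case is 10.
With {D1, D2, D4} the worst case is 13.
No size-3 selection achieves below 10.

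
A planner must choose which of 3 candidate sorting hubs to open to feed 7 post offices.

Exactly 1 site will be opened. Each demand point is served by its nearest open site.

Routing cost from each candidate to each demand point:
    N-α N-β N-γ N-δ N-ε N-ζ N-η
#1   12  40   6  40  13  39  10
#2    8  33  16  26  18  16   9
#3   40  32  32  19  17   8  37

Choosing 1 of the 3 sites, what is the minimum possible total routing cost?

126

Open {#2}.
  N-α→#2 8, N-β→#2 33, N-γ→#2 16, N-δ→#2 26, N-ε→#2 18, N-ζ→#2 16, N-η→#2 9  ⇒ total 126.
Compare {#1}: total 160.
Compare {#3}: total 185.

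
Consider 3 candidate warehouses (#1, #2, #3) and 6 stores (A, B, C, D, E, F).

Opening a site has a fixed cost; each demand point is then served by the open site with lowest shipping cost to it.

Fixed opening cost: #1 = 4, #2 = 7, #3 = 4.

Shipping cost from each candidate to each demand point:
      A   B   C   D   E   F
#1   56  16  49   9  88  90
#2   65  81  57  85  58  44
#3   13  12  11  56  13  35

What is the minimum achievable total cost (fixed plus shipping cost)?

Open {#1, #3}: assign each demand point to its cheapest open site.
  A→#3 13, B→#3 12, C→#3 11, D→#1 9, E→#3 13, F→#3 35
  shipping cost 93, fixed 8 → total 101.
Compare {#1, #2, #3}: shipping cost 93 + fixed 15 = 108.
Compare {#3}: shipping cost 140 + fixed 4 = 144.
Compare {#2, #3}: shipping cost 140 + fixed 11 = 151.
All other subsets cost ≥ 108. Minimum total cost: 101.

101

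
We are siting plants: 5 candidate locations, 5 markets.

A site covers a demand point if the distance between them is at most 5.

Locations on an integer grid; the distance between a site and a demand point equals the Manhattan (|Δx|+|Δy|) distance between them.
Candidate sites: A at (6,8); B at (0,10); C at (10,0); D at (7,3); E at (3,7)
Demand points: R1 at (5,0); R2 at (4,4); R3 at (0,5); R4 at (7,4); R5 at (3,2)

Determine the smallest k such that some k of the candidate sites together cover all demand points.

Coverage sets (demand points within 5 of each site):
  A: {R4}
  B: {R3}
  C: {R1}
  D: {R1, R2, R4, R5}
  E: {R2, R3, R5}
No single site covers all 5 demand points.
But {B, D} covers everything, so the minimum is 2.

2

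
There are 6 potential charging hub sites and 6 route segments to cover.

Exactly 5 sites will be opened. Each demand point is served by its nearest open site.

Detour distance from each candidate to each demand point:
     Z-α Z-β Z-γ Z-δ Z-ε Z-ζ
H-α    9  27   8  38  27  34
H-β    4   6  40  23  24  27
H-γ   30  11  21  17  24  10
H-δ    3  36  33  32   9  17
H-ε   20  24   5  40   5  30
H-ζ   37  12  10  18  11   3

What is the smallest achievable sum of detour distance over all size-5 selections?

Open {H-β, H-γ, H-δ, H-ε, H-ζ}.
  Z-α→H-δ 3, Z-β→H-β 6, Z-γ→H-ε 5, Z-δ→H-γ 17, Z-ε→H-ε 5, Z-ζ→H-ζ 3  ⇒ total 39.
Compare {H-α, H-β, H-γ, H-ε, H-ζ}: total 40.
Compare {H-α, H-β, H-δ, H-ε, H-ζ}: total 40.
No size-5 selection does better; minimum is 39.

39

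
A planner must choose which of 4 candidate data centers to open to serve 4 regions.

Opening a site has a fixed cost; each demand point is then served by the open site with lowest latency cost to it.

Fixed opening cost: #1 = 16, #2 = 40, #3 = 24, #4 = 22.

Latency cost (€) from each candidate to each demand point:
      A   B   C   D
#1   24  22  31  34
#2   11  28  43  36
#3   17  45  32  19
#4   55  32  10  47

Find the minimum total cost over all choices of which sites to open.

Open {#3, #4}: assign each demand point to its cheapest open site.
  A→#3 17, B→#4 32, C→#4 10, D→#3 19
  latency cost 78, fixed 46 → total 124.
Compare {#1}: latency cost 111 + fixed 16 = 127.
Compare {#1, #4}: latency cost 90 + fixed 38 = 128.
Compare {#1, #3}: latency cost 89 + fixed 40 = 129.
All other subsets cost ≥ 127. Minimum total cost: 124.

124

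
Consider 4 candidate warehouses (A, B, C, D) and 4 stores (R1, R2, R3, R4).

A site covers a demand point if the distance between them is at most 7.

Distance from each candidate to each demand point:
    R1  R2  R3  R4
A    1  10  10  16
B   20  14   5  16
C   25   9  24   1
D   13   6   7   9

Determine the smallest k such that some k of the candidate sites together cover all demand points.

3

Coverage sets (demand points within 7 of each site):
  A: {R1}
  B: {R3}
  C: {R4}
  D: {R2, R3}
No 2 sites suffice: every size-2 union leaves at least one demand point uncovered.
But {A, C, D} covers everything, so the minimum is 3.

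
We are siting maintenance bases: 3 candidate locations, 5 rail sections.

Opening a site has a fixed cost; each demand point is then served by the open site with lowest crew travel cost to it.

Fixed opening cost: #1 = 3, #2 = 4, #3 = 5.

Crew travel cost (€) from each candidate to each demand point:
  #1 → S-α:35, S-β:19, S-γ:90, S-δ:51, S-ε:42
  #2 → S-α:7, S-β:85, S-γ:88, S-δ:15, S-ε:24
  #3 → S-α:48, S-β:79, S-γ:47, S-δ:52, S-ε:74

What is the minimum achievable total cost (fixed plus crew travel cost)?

124

Open {#1, #2, #3}: assign each demand point to its cheapest open site.
  S-α→#2 7, S-β→#1 19, S-γ→#3 47, S-δ→#2 15, S-ε→#2 24
  crew travel cost 112, fixed 12 → total 124.
Compare {#1, #2}: crew travel cost 153 + fixed 7 = 160.
Compare {#2, #3}: crew travel cost 172 + fixed 9 = 181.
Compare {#1, #3}: crew travel cost 194 + fixed 8 = 202.
All other subsets cost ≥ 160. Minimum total cost: 124.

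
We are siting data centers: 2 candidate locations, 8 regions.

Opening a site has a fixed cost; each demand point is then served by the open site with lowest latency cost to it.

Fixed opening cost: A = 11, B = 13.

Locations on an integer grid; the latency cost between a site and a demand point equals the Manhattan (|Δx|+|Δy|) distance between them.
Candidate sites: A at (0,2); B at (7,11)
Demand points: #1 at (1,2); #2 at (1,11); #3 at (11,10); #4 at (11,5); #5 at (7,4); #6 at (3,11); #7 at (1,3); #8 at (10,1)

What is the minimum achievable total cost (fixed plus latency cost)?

Open {A, B}: assign each demand point to its cheapest open site.
  #1→A 1, #2→B 6, #3→B 5, #4→B 10, #5→B 7, #6→B 4, #7→A 2, #8→A 11
  latency cost 46, fixed 24 → total 70.
Compare {B}: latency cost 74 + fixed 13 = 87.
Compare {A}: latency cost 78 + fixed 11 = 89.

70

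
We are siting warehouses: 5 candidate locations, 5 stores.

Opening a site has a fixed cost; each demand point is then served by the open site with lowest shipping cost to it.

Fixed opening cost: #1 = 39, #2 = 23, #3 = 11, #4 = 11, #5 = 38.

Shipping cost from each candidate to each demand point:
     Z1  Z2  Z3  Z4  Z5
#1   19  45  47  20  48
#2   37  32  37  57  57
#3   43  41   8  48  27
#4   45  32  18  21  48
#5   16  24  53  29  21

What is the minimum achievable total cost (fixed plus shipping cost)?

147

Open {#3, #5}: assign each demand point to its cheapest open site.
  Z1→#5 16, Z2→#5 24, Z3→#3 8, Z4→#5 29, Z5→#5 21
  shipping cost 98, fixed 49 → total 147.
Compare {#4, #5}: shipping cost 100 + fixed 49 = 149.
Compare {#3, #4, #5}: shipping cost 90 + fixed 60 = 150.
Compare {#3, #4}: shipping cost 131 + fixed 22 = 153.
All other subsets cost ≥ 149. Minimum total cost: 147.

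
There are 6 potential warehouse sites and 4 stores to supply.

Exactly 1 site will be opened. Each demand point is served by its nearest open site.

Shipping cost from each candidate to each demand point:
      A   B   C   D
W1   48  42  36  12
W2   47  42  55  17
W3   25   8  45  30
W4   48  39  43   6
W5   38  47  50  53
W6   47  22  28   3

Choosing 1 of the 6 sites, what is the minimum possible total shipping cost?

Open {W6}.
  A→W6 47, B→W6 22, C→W6 28, D→W6 3  ⇒ total 100.
Compare {W3}: total 108.
Compare {W4}: total 136.
No size-1 selection does better; minimum is 100.

100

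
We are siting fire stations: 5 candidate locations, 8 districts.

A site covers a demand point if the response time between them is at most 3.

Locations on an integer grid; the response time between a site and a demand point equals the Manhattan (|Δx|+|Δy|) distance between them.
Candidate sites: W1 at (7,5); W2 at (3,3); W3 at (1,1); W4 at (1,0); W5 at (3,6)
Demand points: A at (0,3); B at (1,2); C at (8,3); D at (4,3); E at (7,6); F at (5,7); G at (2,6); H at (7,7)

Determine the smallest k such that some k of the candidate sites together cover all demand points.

Coverage sets (demand points within 3 of each site):
  W1: {C, E, H}
  W2: {A, B, D}
  W3: {A, B}
  W4: {B}
  W5: {F, G}
No 2 sites suffice: every size-2 union leaves at least one demand point uncovered.
But {W1, W2, W5} covers everything, so the minimum is 3.

3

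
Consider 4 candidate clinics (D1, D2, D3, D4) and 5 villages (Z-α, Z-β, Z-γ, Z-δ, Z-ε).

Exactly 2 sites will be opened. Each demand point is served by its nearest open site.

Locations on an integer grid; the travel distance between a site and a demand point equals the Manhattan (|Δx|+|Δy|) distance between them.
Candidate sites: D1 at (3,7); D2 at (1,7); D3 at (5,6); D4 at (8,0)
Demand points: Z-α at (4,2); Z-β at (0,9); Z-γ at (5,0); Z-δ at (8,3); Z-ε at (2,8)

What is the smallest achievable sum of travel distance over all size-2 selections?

17

Open {D2, D4}.
  Z-α→D4 6, Z-β→D2 3, Z-γ→D4 3, Z-δ→D4 3, Z-ε→D2 2  ⇒ total 17.
Compare {D1, D4}: total 19.
Compare {D2, D3}: total 22.
No size-2 selection does better; minimum is 17.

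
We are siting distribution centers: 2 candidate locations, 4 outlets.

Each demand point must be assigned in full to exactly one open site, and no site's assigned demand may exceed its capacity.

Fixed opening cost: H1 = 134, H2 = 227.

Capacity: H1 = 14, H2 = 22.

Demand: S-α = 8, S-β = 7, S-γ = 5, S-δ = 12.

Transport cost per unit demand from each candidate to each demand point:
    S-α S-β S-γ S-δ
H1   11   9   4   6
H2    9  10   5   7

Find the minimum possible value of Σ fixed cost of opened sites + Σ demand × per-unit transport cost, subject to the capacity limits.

600

Open {H1, H2}; cheapest assignment that respects the capacities:
  H1 (cap 14, load 12): S-δ — cost 12×6 = 72
  H2 (cap 22, load 20): S-α, S-β, S-γ — cost 8×9 + 7×10 + 5×5 = 167
  Shipping 239, fixed 361 → total 600.
  Any other capacity-feasible assignment to {H1, H2} ships for at least 239.
Total demand is 32 and no other set of sites has combined capacity ≥ 32, so {H1, H2} is the only feasible choice of open sites. Minimum: 600.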